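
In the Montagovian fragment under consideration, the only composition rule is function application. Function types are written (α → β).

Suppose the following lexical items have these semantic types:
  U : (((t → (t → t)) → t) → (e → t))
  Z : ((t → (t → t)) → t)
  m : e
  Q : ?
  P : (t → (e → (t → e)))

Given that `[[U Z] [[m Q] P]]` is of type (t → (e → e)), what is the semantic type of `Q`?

(e → ((t → (e → (t → e))) → ((e → t) → (t → (e → e)))))

For [[U Z] [[m Q] P]] to have type (t → (e → e)) with [U Z] of type (e → t), [[m Q] P] must be the function: [[m Q] P] : ((e → t) → (t → (e → e))).
For [[m Q] P] to have type ((e → t) → (t → (e → e))) with P of type (t → (e → (t → e))), [m Q] must be the function: [m Q] : ((t → (e → (t → e))) → ((e → t) → (t → (e → e)))).
For [m Q] to have type ((t → (e → (t → e))) → ((e → t) → (t → (e → e)))) with m of type e, Q must be the function: Q : (e → ((t → (e → (t → e))) → ((e → t) → (t → (e → e))))).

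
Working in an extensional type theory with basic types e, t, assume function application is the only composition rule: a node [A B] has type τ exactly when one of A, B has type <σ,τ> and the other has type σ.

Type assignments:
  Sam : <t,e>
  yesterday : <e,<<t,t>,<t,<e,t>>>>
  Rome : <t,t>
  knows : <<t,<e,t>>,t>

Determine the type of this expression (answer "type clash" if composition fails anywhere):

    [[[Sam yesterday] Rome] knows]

[Sam yesterday]: <t,e> with <e,<<t,t>,<t,<e,t>>>> — neither is a function whose domain matches the other; composition fails here.

type clash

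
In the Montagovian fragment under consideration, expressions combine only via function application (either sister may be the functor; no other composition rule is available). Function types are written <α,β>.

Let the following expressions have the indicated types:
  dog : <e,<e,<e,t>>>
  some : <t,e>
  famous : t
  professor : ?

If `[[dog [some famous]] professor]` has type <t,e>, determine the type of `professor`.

[[dog [some famous]] professor] must have type <t,e>. The sister [dog [some famous]] has type <e,<e,t>>; that is not a function onto <t,e>, so professor must be the functor, of type <<e,<e,t>>,<t,e>>.

<<e,<e,t>>,<t,e>>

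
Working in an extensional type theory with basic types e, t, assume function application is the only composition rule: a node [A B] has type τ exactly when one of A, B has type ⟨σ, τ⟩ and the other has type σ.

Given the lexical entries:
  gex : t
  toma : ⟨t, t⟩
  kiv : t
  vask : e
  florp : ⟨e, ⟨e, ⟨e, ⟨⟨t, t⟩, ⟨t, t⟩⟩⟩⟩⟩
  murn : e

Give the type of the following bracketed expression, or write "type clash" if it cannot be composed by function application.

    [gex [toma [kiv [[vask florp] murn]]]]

type clash

[vask florp] — florp of type ⟨e, ⟨e, ⟨e, ⟨⟨t, t⟩, ⟨t, t⟩⟩⟩⟩⟩ combines with vask of type e: type ⟨e, ⟨e, ⟨⟨t, t⟩, ⟨t, t⟩⟩⟩⟩.
[[vask florp] murn] — [vask florp] of type ⟨e, ⟨e, ⟨⟨t, t⟩, ⟨t, t⟩⟩⟩⟩ combines with murn of type e: type ⟨e, ⟨⟨t, t⟩, ⟨t, t⟩⟩⟩.
[kiv [[vask florp] murn]]: t and ⟨e, ⟨⟨t, t⟩, ⟨t, t⟩⟩⟩ cannot combine by function application — type clash.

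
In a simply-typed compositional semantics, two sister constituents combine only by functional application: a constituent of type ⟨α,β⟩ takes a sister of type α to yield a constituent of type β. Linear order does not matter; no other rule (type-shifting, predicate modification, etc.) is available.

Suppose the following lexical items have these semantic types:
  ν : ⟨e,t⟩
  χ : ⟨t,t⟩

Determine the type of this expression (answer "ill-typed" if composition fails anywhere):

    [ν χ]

[ν χ]: ⟨e,t⟩ with ⟨t,t⟩ — neither is a function whose domain matches the other; composition fails here.

ill-typed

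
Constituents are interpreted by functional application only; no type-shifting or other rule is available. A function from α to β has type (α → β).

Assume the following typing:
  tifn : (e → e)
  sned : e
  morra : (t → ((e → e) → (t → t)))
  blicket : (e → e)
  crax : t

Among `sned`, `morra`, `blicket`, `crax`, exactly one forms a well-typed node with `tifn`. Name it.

sned — combines: tifn : (e → e) takes sned : e as argument, giving e.
morra : (t → ((e → e) → (t → t))) — no; tifn wants e, and morra wants t.
blicket : (e → e) — no; tifn wants e, and blicket wants e.
crax : t — no; tifn wants e, and crax wants nothing (atomic).

sned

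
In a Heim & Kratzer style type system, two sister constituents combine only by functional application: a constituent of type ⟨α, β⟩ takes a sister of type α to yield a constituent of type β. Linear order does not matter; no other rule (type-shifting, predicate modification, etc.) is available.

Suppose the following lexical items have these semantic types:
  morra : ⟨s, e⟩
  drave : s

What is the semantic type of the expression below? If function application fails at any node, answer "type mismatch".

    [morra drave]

[morra drave] — morra of type ⟨s, e⟩ combines with drave of type s: type e.

e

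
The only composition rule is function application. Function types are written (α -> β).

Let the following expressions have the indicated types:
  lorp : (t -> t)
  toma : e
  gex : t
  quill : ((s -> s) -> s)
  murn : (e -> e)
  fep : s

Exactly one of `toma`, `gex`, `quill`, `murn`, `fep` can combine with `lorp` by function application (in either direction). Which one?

gex

toma : e — lorp needs t; toma needs nothing (atomic); neither fits.
gex — combines: lorp : (t -> t) takes gex : t as argument, giving t.
quill : ((s -> s) -> s) — lorp needs t; quill needs (s -> s); neither fits.
murn : (e -> e) — lorp needs t; murn needs e; neither fits.
fep : s — lorp needs t; fep needs nothing (atomic); neither fits.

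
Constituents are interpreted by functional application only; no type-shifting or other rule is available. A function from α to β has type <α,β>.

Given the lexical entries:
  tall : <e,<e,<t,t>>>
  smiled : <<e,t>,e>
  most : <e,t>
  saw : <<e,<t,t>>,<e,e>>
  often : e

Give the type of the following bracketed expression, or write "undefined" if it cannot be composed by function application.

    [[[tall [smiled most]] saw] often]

e

[smiled most]: <<e,t>,e> applied to <e,t> yields e.
[tall [smiled most]]: <e,<e,<t,t>>> applied to e yields <e,<t,t>>.
[[tall [smiled most]] saw]: <<e,<t,t>>,<e,e>> applied to <e,<t,t>> yields <e,e>.
[[[tall [smiled most]] saw] often]: <e,e> applied to e yields e.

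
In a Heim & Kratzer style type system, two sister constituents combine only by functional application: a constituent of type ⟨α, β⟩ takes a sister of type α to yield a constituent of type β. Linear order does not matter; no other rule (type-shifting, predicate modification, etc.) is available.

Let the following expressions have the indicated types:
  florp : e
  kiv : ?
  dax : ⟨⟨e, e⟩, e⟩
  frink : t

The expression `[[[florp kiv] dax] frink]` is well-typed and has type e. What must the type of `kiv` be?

For [[[florp kiv] dax] frink] to have type e with frink of type t, [[florp kiv] dax] must be the function: [[florp kiv] dax] : ⟨t, e⟩.
For [[florp kiv] dax] to have type ⟨t, e⟩ with dax of type ⟨⟨e, e⟩, e⟩, [florp kiv] must be the function: [florp kiv] : ⟨⟨⟨e, e⟩, e⟩, ⟨t, e⟩⟩.
For [florp kiv] to have type ⟨⟨⟨e, e⟩, e⟩, ⟨t, e⟩⟩ with florp of type e, kiv must be the function: kiv : ⟨e, ⟨⟨⟨e, e⟩, e⟩, ⟨t, e⟩⟩⟩.

⟨e, ⟨⟨⟨e, e⟩, e⟩, ⟨t, e⟩⟩⟩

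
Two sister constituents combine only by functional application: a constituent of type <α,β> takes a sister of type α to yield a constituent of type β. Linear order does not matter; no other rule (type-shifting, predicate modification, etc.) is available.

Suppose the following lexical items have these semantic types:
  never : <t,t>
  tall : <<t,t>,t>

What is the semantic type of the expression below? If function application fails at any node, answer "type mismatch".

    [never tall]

t

[never tall]: <<t,t>,t> applied to <t,t> yields t.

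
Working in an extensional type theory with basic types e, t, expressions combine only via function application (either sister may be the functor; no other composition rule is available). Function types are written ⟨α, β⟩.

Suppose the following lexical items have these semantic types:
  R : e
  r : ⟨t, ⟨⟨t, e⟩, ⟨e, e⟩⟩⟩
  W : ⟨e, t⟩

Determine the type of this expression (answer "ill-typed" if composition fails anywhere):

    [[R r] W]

ill-typed

[R r]: e and ⟨t, ⟨⟨t, e⟩, ⟨e, e⟩⟩⟩ cannot combine by function application — type clash.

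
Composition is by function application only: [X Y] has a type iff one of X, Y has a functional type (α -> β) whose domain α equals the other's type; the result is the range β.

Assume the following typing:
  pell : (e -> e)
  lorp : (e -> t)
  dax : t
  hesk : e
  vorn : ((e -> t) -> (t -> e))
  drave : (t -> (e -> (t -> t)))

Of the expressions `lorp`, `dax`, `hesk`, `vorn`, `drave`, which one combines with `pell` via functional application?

hesk

lorp : (e -> t) — does not combine with pell.
dax : t — does not combine with pell.
hesk — combines: pell : (e -> e) takes hesk : e as argument, giving e.
vorn : ((e -> t) -> (t -> e)) — does not combine with pell.
drave : (t -> (e -> (t -> t))) — does not combine with pell.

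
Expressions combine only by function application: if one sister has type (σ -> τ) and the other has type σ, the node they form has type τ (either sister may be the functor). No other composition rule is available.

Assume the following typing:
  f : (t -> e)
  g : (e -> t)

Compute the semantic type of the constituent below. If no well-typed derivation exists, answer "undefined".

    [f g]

[f g]: (t -> e) and (e -> t) cannot combine by function application — type clash.

undefined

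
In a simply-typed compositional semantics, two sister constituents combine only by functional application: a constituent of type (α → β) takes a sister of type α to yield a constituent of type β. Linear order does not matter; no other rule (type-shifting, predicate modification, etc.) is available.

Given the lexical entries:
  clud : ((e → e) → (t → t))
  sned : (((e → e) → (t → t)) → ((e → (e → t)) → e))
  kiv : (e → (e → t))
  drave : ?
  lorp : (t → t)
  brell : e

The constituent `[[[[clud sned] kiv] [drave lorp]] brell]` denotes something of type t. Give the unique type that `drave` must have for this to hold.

((t → t) → (e → (e → t)))

[[[[clud sned] kiv] [drave lorp]] brell] is required to be t. brell : e cannot yield t as functor, so [[[clud sned] kiv] [drave lorp]] : (e → t).
[[[clud sned] kiv] [drave lorp]] is required to be (e → t). [[clud sned] kiv] : e cannot yield (e → t) as functor, so [drave lorp] : (e → (e → t)).
[drave lorp] is required to be (e → (e → t)). lorp : (t → t) cannot yield (e → (e → t)) as functor, so drave : ((t → t) → (e → (e → t))).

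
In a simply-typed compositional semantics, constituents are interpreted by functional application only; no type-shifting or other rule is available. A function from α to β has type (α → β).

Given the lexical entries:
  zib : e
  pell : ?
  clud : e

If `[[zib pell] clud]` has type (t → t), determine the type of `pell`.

[[zib pell] clud] is required to be (t → t). clud : e cannot yield (t → t) as functor, so [zib pell] : (e → (t → t)).
[zib pell] is required to be (e → (t → t)). zib : e cannot yield (e → (t → t)) as functor, so pell : (e → (e → (t → t))).

(e → (e → (t → t)))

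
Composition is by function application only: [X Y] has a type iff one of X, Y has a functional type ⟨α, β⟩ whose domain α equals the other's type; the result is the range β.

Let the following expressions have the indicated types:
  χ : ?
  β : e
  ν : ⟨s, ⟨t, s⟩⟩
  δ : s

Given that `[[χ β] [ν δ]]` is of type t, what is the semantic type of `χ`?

⟨e, ⟨⟨t, s⟩, t⟩⟩

At [[χ β] [ν δ]] (required: t): [ν δ] is ⟨t, s⟩, which is not a function with range t; hence [χ β] is the functor — type ⟨⟨t, s⟩, t⟩.
At [χ β] (required: ⟨⟨t, s⟩, t⟩): β is e, which is not a function with range ⟨⟨t, s⟩, t⟩; hence χ is the functor — type ⟨e, ⟨⟨t, s⟩, t⟩⟩.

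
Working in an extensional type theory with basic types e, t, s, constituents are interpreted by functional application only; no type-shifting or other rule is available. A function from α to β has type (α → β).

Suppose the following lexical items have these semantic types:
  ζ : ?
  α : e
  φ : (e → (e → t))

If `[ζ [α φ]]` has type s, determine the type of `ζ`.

((e → t) → s)

For [ζ [α φ]] to have type s with [α φ] of type (e → t), ζ must be the function: ζ : ((e → t) → s).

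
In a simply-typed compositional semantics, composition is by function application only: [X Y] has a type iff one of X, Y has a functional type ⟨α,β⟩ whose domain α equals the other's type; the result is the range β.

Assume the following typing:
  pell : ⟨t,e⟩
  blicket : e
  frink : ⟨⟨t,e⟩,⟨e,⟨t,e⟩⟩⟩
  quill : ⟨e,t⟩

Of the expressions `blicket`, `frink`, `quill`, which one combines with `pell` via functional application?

frink

blicket : e — pell needs t; blicket needs nothing (atomic); neither fits.
frink — combines: frink : ⟨⟨t,e⟩,⟨e,⟨t,e⟩⟩⟩ takes pell : ⟨t,e⟩ as argument, giving ⟨e,⟨t,e⟩⟩.
quill : ⟨e,t⟩ — pell needs t; quill needs e; neither fits.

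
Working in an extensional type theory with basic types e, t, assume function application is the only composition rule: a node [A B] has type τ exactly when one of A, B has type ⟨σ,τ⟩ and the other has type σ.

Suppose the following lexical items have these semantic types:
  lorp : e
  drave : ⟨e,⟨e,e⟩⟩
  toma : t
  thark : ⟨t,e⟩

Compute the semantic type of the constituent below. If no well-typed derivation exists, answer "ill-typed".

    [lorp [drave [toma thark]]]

[toma thark]: functor thark : ⟨t,e⟩, argument toma : t; result e.
[drave [toma thark]]: functor drave : ⟨e,⟨e,e⟩⟩, argument [toma thark] : e; result ⟨e,e⟩.
[lorp [drave [toma thark]]]: functor [drave [toma thark]] : ⟨e,e⟩, argument lorp : e; result e.

e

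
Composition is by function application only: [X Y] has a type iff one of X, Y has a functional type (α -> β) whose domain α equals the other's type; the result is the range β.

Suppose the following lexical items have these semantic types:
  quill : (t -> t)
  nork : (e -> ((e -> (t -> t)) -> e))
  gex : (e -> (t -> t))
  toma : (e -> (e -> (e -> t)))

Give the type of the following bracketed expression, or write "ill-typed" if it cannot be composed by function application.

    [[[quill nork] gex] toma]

[quill nork]: (t -> t) with (e -> ((e -> (t -> t)) -> e)) — neither is a function whose domain matches the other; composition fails here.

ill-typed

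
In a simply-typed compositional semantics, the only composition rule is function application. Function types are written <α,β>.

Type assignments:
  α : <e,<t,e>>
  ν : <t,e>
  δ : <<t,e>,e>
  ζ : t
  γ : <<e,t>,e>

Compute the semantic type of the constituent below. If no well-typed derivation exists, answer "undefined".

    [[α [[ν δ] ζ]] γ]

[ν δ]: δ is <<t,e>,e>, ν is <t,e>; result e.
[[ν δ] ζ]: e and t cannot combine by function application — type clash.

undefined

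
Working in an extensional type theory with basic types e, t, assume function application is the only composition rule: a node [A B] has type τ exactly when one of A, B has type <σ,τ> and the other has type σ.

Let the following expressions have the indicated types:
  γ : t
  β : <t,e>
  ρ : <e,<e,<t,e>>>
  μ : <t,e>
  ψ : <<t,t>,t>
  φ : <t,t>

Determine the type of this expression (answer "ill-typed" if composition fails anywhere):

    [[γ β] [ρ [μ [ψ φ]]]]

<t,e>

At [γ β], β : <t,e> takes γ : t, giving e.
At [ψ φ], ψ : <<t,t>,t> takes φ : <t,t>, giving t.
At [μ [ψ φ]], μ : <t,e> takes [ψ φ] : t, giving e.
At [ρ [μ [ψ φ]]], ρ : <e,<e,<t,e>>> takes [μ [ψ φ]] : e, giving <e,<t,e>>.
At [[γ β] [ρ [μ [ψ φ]]]], [ρ [μ [ψ φ]]] : <e,<t,e>> takes [γ β] : e, giving <t,e>.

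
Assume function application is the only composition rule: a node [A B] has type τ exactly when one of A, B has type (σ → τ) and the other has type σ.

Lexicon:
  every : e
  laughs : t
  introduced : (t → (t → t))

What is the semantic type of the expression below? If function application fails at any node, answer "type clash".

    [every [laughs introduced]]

[laughs introduced] — introduced of type (t → (t → t)) combines with laughs of type t: type (t → t).
[every [laughs introduced]]: e and (t → t) cannot combine by function application — type clash.

type clash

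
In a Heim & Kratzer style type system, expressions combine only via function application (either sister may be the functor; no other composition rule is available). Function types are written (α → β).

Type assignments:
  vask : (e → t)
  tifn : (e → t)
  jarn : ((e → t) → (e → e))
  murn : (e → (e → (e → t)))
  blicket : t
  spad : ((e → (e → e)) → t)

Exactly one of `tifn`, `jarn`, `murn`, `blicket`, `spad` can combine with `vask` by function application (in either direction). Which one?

jarn

tifn : (e → t) — does not combine with vask.
jarn — combines: jarn : ((e → t) → (e → e)) takes vask : (e → t) as argument, giving (e → e).
murn : (e → (e → (e → t))) — does not combine with vask.
blicket : t — does not combine with vask.
spad : ((e → (e → e)) → t) — does not combine with vask.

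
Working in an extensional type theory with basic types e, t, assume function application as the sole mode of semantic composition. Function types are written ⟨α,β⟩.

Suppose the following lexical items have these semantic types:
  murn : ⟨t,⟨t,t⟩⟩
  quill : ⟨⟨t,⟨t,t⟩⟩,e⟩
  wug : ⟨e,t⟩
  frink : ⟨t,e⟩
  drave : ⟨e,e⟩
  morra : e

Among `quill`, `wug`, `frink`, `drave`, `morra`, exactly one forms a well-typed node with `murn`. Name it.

quill — combines: quill : ⟨⟨t,⟨t,t⟩⟩,e⟩ takes murn : ⟨t,⟨t,t⟩⟩ as argument, giving e.
wug : ⟨e,t⟩ — no; murn wants t, and wug wants e.
frink : ⟨t,e⟩ — no; murn wants t, and frink wants t.
drave : ⟨e,e⟩ — no; murn wants t, and drave wants e.
morra : e — no; murn wants t, and morra wants nothing (atomic).

quill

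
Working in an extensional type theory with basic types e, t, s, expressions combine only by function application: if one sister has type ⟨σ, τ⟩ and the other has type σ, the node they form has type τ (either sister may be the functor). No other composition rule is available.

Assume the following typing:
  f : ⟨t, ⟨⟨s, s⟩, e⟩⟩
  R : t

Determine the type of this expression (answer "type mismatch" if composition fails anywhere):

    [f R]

⟨⟨s, s⟩, e⟩

[f R]: ⟨t, ⟨⟨s, s⟩, e⟩⟩ applied to t yields ⟨⟨s, s⟩, e⟩.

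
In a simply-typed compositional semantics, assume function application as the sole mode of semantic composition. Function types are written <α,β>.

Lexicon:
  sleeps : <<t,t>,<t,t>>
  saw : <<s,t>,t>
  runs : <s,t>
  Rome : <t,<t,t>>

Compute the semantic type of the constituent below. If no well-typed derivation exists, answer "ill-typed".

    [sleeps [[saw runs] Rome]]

[saw runs] — saw of type <<s,t>,t> combines with runs of type <s,t>: type t.
[[saw runs] Rome] — Rome of type <t,<t,t>> combines with [saw runs] of type t: type <t,t>.
[sleeps [[saw runs] Rome]] — sleeps of type <<t,t>,<t,t>> combines with [[saw runs] Rome] of type <t,t>: type <t,t>.

<t,t>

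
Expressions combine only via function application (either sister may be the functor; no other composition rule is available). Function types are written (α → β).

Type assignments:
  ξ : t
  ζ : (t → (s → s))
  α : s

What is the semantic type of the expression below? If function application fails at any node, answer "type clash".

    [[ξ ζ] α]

[ξ ζ]: (t → (s → s)) applied to t yields (s → s).
[[ξ ζ] α]: (s → s) applied to s yields s.

s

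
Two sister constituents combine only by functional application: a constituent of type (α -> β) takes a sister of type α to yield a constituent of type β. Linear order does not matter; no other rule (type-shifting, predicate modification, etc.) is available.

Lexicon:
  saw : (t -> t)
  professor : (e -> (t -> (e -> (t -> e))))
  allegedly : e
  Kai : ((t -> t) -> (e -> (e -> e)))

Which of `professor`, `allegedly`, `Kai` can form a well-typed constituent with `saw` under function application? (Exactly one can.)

professor : (e -> (t -> (e -> (t -> e)))) — neither side's domain matches the other.
allegedly : e — neither side's domain matches the other.
Kai — combines: Kai : ((t -> t) -> (e -> (e -> e))) takes saw : (t -> t) as argument, giving (e -> (e -> e)).

Kai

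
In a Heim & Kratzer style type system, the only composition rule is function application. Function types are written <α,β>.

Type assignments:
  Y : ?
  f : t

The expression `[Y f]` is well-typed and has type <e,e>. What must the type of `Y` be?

<t,<e,e>>

For [Y f] to have type <e,e> with f of type t, Y must be the function: Y : <t,<e,e>>.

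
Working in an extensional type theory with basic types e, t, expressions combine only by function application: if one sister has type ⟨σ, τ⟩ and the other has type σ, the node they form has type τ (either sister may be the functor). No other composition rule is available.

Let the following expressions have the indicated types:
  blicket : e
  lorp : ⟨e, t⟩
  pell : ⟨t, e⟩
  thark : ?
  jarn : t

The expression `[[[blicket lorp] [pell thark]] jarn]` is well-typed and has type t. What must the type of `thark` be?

⟨⟨t, e⟩, ⟨t, ⟨t, t⟩⟩⟩

[[[blicket lorp] [pell thark]] jarn] is required to be t. jarn : t cannot yield t as functor, so [[blicket lorp] [pell thark]] : ⟨t, t⟩.
[[blicket lorp] [pell thark]] is required to be ⟨t, t⟩. [blicket lorp] : t cannot yield ⟨t, t⟩ as functor, so [pell thark] : ⟨t, ⟨t, t⟩⟩.
[pell thark] is required to be ⟨t, ⟨t, t⟩⟩. pell : ⟨t, e⟩ cannot yield ⟨t, ⟨t, t⟩⟩ as functor, so thark : ⟨⟨t, e⟩, ⟨t, ⟨t, t⟩⟩⟩.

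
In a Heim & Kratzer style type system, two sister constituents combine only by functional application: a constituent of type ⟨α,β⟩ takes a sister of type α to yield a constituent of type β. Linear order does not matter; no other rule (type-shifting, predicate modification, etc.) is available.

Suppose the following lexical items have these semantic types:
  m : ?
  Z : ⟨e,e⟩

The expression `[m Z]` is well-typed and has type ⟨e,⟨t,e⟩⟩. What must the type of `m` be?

⟨⟨e,e⟩,⟨e,⟨t,e⟩⟩⟩

[m Z] must have type ⟨e,⟨t,e⟩⟩. The sister Z has type ⟨e,e⟩; that is not a function onto ⟨e,⟨t,e⟩⟩, so m must be the functor, of type ⟨⟨e,e⟩,⟨e,⟨t,e⟩⟩⟩.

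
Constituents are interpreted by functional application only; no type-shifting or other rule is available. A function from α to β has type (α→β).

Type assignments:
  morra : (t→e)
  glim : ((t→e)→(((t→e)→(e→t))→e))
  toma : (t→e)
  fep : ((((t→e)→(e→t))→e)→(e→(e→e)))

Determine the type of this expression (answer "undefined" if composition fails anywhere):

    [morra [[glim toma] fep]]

[glim toma]: glim is ((t→e)→(((t→e)→(e→t))→e)), toma is (t→e); result (((t→e)→(e→t))→e).
[[glim toma] fep]: fep is ((((t→e)→(e→t))→e)→(e→(e→e))), [glim toma] is (((t→e)→(e→t))→e); result (e→(e→e)).
[morra [[glim toma] fep]]: (t→e) with (e→(e→e)) — neither is a function whose domain matches the other; composition fails here.

undefined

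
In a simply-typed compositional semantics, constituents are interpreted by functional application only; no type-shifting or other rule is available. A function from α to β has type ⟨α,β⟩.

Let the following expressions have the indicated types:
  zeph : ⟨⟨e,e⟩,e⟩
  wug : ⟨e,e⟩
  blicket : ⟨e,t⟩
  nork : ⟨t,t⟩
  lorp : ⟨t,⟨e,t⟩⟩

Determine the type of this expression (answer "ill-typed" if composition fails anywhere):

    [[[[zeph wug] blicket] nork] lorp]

At [zeph wug], zeph : ⟨⟨e,e⟩,e⟩ takes wug : ⟨e,e⟩, giving e.
At [[zeph wug] blicket], blicket : ⟨e,t⟩ takes [zeph wug] : e, giving t.
At [[[zeph wug] blicket] nork], nork : ⟨t,t⟩ takes [[zeph wug] blicket] : t, giving t.
At [[[[zeph wug] blicket] nork] lorp], lorp : ⟨t,⟨e,t⟩⟩ takes [[[zeph wug] blicket] nork] : t, giving ⟨e,t⟩.

⟨e,t⟩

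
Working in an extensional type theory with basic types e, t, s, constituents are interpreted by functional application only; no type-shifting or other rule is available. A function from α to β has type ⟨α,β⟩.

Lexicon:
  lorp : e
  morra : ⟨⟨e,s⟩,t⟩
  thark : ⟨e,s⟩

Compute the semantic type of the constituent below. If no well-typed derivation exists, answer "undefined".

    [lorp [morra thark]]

undefined

[morra thark]: functor morra : ⟨⟨e,s⟩,t⟩, argument thark : ⟨e,s⟩; result t.
At [lorp [morra thark]]: neither e nor t can take the other as argument; the node is ill-typed.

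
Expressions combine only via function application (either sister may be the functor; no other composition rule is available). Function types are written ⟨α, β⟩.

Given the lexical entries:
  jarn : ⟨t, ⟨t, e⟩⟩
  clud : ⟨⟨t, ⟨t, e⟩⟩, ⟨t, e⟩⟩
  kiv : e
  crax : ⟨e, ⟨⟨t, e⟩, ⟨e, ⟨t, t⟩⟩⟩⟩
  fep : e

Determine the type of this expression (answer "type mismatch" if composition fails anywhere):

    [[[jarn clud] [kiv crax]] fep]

[jarn clud]: functor clud : ⟨⟨t, ⟨t, e⟩⟩, ⟨t, e⟩⟩, argument jarn : ⟨t, ⟨t, e⟩⟩; result ⟨t, e⟩.
[kiv crax]: functor crax : ⟨e, ⟨⟨t, e⟩, ⟨e, ⟨t, t⟩⟩⟩⟩, argument kiv : e; result ⟨⟨t, e⟩, ⟨e, ⟨t, t⟩⟩⟩.
[[jarn clud] [kiv crax]]: functor [kiv crax] : ⟨⟨t, e⟩, ⟨e, ⟨t, t⟩⟩⟩, argument [jarn clud] : ⟨t, e⟩; result ⟨e, ⟨t, t⟩⟩.
[[[jarn clud] [kiv crax]] fep]: functor [[jarn clud] [kiv crax]] : ⟨e, ⟨t, t⟩⟩, argument fep : e; result ⟨t, t⟩.

⟨t, t⟩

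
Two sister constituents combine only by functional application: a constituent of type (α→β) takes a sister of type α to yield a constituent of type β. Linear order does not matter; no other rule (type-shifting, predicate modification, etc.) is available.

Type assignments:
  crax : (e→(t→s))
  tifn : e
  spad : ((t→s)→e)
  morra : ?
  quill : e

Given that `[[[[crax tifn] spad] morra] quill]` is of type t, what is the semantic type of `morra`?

(e→(e→t))

At [[[[crax tifn] spad] morra] quill] (required: t): quill is e, which is not a function with range t; hence [[[crax tifn] spad] morra] is the functor — type (e→t).
At [[[crax tifn] spad] morra] (required: (e→t)): [[crax tifn] spad] is e, which is not a function with range (e→t); hence morra is the functor — type (e→(e→t)).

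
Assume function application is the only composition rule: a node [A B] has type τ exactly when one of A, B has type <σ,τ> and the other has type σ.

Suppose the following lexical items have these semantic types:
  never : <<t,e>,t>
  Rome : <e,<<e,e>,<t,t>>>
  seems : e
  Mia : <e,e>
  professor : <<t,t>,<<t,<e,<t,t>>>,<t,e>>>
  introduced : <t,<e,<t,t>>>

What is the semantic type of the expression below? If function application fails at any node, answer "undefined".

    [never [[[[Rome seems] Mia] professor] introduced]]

t

At [Rome seems], Rome : <e,<<e,e>,<t,t>>> takes seems : e, giving <<e,e>,<t,t>>.
At [[Rome seems] Mia], [Rome seems] : <<e,e>,<t,t>> takes Mia : <e,e>, giving <t,t>.
At [[[Rome seems] Mia] professor], professor : <<t,t>,<<t,<e,<t,t>>>,<t,e>>> takes [[Rome seems] Mia] : <t,t>, giving <<t,<e,<t,t>>>,<t,e>>.
At [[[[Rome seems] Mia] professor] introduced], [[[Rome seems] Mia] professor] : <<t,<e,<t,t>>>,<t,e>> takes introduced : <t,<e,<t,t>>>, giving <t,e>.
At [never [[[[Rome seems] Mia] professor] introduced]], never : <<t,e>,t> takes [[[[Rome seems] Mia] professor] introduced] : <t,e>, giving t.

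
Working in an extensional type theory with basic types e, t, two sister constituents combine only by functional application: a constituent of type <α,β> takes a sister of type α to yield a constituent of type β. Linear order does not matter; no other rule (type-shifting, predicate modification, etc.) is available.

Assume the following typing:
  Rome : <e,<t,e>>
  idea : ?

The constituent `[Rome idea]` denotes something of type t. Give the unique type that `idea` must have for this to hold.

[Rome idea] is required to be t. Rome : <e,<t,e>> cannot yield t as functor, so idea : <<e,<t,e>>,t>.

<<e,<t,e>>,t>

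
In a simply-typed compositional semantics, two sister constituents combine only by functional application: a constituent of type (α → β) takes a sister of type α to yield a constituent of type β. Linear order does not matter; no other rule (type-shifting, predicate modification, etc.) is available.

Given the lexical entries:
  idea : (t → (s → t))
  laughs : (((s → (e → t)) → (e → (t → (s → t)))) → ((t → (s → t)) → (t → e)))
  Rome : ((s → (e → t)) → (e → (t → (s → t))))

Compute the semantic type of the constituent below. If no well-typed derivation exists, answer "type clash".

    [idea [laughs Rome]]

At [laughs Rome], laughs : (((s → (e → t)) → (e → (t → (s → t)))) → ((t → (s → t)) → (t → e))) takes Rome : ((s → (e → t)) → (e → (t → (s → t)))), giving ((t → (s → t)) → (t → e)).
At [idea [laughs Rome]], [laughs Rome] : ((t → (s → t)) → (t → e)) takes idea : (t → (s → t)), giving (t → e).

(t → e)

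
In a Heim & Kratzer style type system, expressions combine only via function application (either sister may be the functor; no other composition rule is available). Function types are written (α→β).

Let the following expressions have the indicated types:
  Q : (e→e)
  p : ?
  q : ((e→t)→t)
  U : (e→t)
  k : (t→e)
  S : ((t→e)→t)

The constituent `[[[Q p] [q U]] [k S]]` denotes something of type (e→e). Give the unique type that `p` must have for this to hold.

[[[Q p] [q U]] [k S]] is required to be (e→e). [k S] : t cannot yield (e→e) as functor, so [[Q p] [q U]] : (t→(e→e)).
[[Q p] [q U]] is required to be (t→(e→e)). [q U] : t cannot yield (t→(e→e)) as functor, so [Q p] : (t→(t→(e→e))).
[Q p] is required to be (t→(t→(e→e))). Q : (e→e) cannot yield (t→(t→(e→e))) as functor, so p : ((e→e)→(t→(t→(e→e)))).

((e→e)→(t→(t→(e→e))))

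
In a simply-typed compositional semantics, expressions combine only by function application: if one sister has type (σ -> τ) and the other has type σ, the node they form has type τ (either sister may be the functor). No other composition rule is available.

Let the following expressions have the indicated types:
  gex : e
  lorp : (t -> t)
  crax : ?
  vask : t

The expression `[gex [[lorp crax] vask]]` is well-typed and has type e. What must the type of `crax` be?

((t -> t) -> (t -> (e -> e)))

[gex [[lorp crax] vask]] must have type e. The sister gex has type e; that is not a function onto e, so [[lorp crax] vask] must be the functor, of type (e -> e).
[[lorp crax] vask] must have type (e -> e). The sister vask has type t; that is not a function onto (e -> e), so [lorp crax] must be the functor, of type (t -> (e -> e)).
[lorp crax] must have type (t -> (e -> e)). The sister lorp has type (t -> t); that is not a function onto (t -> (e -> e)), so crax must be the functor, of type ((t -> t) -> (t -> (e -> e))).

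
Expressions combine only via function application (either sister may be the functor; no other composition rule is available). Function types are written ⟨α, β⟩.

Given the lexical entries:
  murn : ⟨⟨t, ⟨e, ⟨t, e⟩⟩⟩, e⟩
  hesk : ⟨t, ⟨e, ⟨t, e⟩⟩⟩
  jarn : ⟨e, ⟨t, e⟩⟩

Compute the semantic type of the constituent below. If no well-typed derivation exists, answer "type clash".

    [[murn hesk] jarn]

⟨t, e⟩

[murn hesk]: ⟨⟨t, ⟨e, ⟨t, e⟩⟩⟩, e⟩ applied to ⟨t, ⟨e, ⟨t, e⟩⟩⟩ yields e.
[[murn hesk] jarn]: ⟨e, ⟨t, e⟩⟩ applied to e yields ⟨t, e⟩.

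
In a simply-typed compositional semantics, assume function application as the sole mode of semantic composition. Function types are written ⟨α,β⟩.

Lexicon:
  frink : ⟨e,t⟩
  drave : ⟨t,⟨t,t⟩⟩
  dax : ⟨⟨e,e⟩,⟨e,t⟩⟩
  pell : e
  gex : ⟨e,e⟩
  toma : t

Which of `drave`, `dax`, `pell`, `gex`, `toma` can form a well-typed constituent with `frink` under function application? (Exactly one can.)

drave : ⟨t,⟨t,t⟩⟩ — frink needs e; drave needs t; neither fits.
dax : ⟨⟨e,e⟩,⟨e,t⟩⟩ — frink needs e; dax needs ⟨e,e⟩; neither fits.
pell — combines: frink : ⟨e,t⟩ takes pell : e as argument, giving t.
gex : ⟨e,e⟩ — frink needs e; gex needs e; neither fits.
toma : t — frink needs e; toma needs nothing (atomic); neither fits.

pell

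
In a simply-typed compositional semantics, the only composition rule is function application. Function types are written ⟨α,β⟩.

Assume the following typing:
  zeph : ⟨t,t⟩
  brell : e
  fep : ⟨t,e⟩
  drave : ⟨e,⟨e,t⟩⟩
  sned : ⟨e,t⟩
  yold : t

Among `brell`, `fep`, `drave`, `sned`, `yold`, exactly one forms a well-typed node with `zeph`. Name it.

yold

brell : e — zeph needs t; brell needs nothing (atomic); neither fits.
fep : ⟨t,e⟩ — zeph needs t; fep needs t; neither fits.
drave : ⟨e,⟨e,t⟩⟩ — zeph needs t; drave needs e; neither fits.
sned : ⟨e,t⟩ — zeph needs t; sned needs e; neither fits.
yold — combines: zeph : ⟨t,t⟩ takes yold : t as argument, giving t.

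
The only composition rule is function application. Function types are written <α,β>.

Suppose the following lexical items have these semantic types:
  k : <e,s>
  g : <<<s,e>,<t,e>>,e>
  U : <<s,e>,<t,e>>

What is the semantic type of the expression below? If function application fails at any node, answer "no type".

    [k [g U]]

[g U]: g is <<<s,e>,<t,e>>,e>, U is <<s,e>,<t,e>>; result e.
[k [g U]]: k is <e,s>, [g U] is e; result s.

s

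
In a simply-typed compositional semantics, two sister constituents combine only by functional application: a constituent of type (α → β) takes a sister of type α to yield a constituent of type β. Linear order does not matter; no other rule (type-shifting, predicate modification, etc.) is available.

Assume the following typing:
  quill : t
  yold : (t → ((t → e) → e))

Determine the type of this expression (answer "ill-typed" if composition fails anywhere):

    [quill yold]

[quill yold]: (t → ((t → e) → e)) applied to t yields ((t → e) → e).

((t → e) → e)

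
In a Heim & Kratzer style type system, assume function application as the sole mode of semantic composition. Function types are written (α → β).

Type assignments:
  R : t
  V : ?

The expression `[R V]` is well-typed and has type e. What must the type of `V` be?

(t → e)

[R V] is required to be e. R : t cannot yield e as functor, so V : (t → e).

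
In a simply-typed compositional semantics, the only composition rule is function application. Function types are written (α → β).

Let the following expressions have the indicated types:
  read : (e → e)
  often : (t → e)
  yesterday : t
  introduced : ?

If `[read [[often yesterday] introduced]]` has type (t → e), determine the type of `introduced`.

[read [[often yesterday] introduced]] must have type (t → e). The sister read has type (e → e); that is not a function onto (t → e), so [[often yesterday] introduced] must be the functor, of type ((e → e) → (t → e)).
[[often yesterday] introduced] must have type ((e → e) → (t → e)). The sister [often yesterday] has type e; that is not a function onto ((e → e) → (t → e)), so introduced must be the functor, of type (e → ((e → e) → (t → e))).

(e → ((e → e) → (t → e)))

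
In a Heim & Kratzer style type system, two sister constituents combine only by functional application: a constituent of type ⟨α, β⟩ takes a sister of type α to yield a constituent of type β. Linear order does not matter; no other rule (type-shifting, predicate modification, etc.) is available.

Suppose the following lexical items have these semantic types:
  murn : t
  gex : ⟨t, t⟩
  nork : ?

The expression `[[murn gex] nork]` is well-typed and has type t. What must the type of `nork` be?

⟨t, t⟩

[[murn gex] nork] must have type t. The sister [murn gex] has type t; that is not a function onto t, so nork must be the functor, of type ⟨t, t⟩.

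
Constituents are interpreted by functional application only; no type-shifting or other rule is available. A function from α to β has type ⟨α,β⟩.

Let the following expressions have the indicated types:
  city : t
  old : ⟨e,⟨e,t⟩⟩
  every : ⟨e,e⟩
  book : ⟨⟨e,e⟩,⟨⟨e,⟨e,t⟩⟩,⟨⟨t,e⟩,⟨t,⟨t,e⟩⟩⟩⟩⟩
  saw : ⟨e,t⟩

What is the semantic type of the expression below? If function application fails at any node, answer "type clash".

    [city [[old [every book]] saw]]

[every book] — book of type ⟨⟨e,e⟩,⟨⟨e,⟨e,t⟩⟩,⟨⟨t,e⟩,⟨t,⟨t,e⟩⟩⟩⟩⟩ combines with every of type ⟨e,e⟩: type ⟨⟨e,⟨e,t⟩⟩,⟨⟨t,e⟩,⟨t,⟨t,e⟩⟩⟩⟩.
[old [every book]] — [every book] of type ⟨⟨e,⟨e,t⟩⟩,⟨⟨t,e⟩,⟨t,⟨t,e⟩⟩⟩⟩ combines with old of type ⟨e,⟨e,t⟩⟩: type ⟨⟨t,e⟩,⟨t,⟨t,e⟩⟩⟩.
[[old [every book]] saw]: ⟨⟨t,e⟩,⟨t,⟨t,e⟩⟩⟩ with ⟨e,t⟩ — neither is a function whose domain matches the other; composition fails here.

type clash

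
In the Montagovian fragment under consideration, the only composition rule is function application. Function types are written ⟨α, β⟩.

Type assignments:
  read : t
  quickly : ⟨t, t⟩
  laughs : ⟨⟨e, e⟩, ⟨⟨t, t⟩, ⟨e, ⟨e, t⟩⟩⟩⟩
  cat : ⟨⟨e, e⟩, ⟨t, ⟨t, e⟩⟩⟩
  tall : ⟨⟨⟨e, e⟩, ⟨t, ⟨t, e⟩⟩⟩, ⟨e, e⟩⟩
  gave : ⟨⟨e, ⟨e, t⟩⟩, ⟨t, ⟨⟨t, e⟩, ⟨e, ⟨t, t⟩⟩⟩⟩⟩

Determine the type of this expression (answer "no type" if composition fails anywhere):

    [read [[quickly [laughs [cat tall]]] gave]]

[cat tall]: tall is ⟨⟨⟨e, e⟩, ⟨t, ⟨t, e⟩⟩⟩, ⟨e, e⟩⟩, cat is ⟨⟨e, e⟩, ⟨t, ⟨t, e⟩⟩⟩; result ⟨e, e⟩.
[laughs [cat tall]]: laughs is ⟨⟨e, e⟩, ⟨⟨t, t⟩, ⟨e, ⟨e, t⟩⟩⟩⟩, [cat tall] is ⟨e, e⟩; result ⟨⟨t, t⟩, ⟨e, ⟨e, t⟩⟩⟩.
[quickly [laughs [cat tall]]]: [laughs [cat tall]] is ⟨⟨t, t⟩, ⟨e, ⟨e, t⟩⟩⟩, quickly is ⟨t, t⟩; result ⟨e, ⟨e, t⟩⟩.
[[quickly [laughs [cat tall]]] gave]: gave is ⟨⟨e, ⟨e, t⟩⟩, ⟨t, ⟨⟨t, e⟩, ⟨e, ⟨t, t⟩⟩⟩⟩⟩, [quickly [laughs [cat tall]]] is ⟨e, ⟨e, t⟩⟩; result ⟨t, ⟨⟨t, e⟩, ⟨e, ⟨t, t⟩⟩⟩⟩.
[read [[quickly [laughs [cat tall]]] gave]]: [[quickly [laughs [cat tall]]] gave] is ⟨t, ⟨⟨t, e⟩, ⟨e, ⟨t, t⟩⟩⟩⟩, read is t; result ⟨⟨t, e⟩, ⟨e, ⟨t, t⟩⟩⟩.

⟨⟨t, e⟩, ⟨e, ⟨t, t⟩⟩⟩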